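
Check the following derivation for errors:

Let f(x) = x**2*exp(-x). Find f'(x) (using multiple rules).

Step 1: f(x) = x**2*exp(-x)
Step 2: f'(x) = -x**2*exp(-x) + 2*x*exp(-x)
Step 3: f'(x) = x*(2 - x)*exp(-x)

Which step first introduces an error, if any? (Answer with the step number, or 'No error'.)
No error

All steps in this derivation are correct.
The final answer f'(x) = x*(2 - x)*exp(-x) is valid.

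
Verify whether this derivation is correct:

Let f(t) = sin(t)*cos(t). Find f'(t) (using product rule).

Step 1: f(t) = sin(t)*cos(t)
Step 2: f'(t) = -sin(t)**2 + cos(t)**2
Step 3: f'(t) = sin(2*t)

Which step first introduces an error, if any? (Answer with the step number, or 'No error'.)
Step 3

Step 3 is incorrect due to a wrong trig function.
The step shows: sin(2*t)
The correct value should be: cos(2*t)

Explanation: cos(2*t) was incorrectly written as sin(2*t): the term cos(2*t) was incorrectly written as sin(2*t)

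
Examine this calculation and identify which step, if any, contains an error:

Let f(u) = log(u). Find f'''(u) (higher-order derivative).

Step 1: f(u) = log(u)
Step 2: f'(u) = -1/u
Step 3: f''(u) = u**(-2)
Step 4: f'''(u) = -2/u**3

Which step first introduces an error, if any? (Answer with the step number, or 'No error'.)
Step 2

Step 2 is incorrect due to a sign flip.
The step shows: -1/u
The correct value should be: 1/u

Explanation: The sign of the whole expression was flipped: the term 1/u was incorrectly written as -1/u
The later steps are derived from this incorrect expression, so the error originates in Step 2.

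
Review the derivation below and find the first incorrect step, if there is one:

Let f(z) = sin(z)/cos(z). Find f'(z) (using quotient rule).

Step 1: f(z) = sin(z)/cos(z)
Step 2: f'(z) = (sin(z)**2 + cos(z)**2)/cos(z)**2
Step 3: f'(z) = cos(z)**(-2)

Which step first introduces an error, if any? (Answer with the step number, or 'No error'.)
No error

All steps in this derivation are correct.
The final answer f'(z) = cos(z)**(-2) is valid.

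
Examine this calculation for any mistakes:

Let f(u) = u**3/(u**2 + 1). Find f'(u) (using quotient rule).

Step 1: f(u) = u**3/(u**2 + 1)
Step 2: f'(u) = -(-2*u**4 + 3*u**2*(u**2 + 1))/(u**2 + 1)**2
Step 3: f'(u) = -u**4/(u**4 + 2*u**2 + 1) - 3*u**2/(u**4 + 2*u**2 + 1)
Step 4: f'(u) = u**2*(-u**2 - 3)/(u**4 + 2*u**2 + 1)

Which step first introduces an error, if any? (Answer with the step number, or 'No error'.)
Step 2

Step 2 is incorrect due to a sign flip.
The step shows: -(-2*u**4 + 3*u**2*(u**2 + 1))/(u**2 + 1)**2
The correct value should be: (-2*u**4 + 3*u**2*(u**2 + 1))/(u**2 + 1)**2

Explanation: The sign of the whole expression was flipped: the term (-2*u**4 + 3*u**2*(u**2 + 1))/(u**2 + 1)**2 was incorrectly written as -(-2*u**4 + 3*u**2*(u**2 + 1))/(u**2 + 1)**2
The later steps are derived from this incorrect expression, so the error originates in Step 2.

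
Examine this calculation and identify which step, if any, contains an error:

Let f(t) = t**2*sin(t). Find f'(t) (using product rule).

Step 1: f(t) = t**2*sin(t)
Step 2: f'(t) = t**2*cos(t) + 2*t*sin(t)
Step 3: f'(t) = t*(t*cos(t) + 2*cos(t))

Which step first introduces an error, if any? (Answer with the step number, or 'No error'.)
Step 3

Step 3 is incorrect due to a wrong trig function.
The step shows: t*(t*cos(t) + 2*cos(t))
The correct value should be: t*(t*cos(t) + 2*sin(t))

Explanation: sin(t) was incorrectly written as cos(t): the term t*(t*cos(t) + 2*sin(t)) was incorrectly written as t*(t*cos(t) + 2*cos(t))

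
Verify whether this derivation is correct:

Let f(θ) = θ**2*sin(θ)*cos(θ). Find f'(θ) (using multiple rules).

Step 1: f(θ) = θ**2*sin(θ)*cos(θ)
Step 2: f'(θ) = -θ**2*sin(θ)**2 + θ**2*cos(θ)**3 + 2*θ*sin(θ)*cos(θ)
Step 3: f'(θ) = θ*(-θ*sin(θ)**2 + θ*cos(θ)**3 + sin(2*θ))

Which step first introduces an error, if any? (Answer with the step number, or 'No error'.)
Step 2

Step 2 is incorrect due to a wrong exponent.
The step shows: -θ**2*sin(θ)**2 + θ**2*cos(θ)**3 + 2*θ*sin(θ)*cos(θ)
The correct value should be: -θ**2*sin(θ)**2 + θ**2*cos(θ)**2 + 2*θ*sin(θ)*cos(θ)

Explanation: The exponent 2 on cos(θ) was incorrectly written as 3: the term θ**2*cos(θ)**2 was incorrectly written as θ**2*cos(θ)**3
The later steps are derived from this incorrect expression, so the error originates in Step 2.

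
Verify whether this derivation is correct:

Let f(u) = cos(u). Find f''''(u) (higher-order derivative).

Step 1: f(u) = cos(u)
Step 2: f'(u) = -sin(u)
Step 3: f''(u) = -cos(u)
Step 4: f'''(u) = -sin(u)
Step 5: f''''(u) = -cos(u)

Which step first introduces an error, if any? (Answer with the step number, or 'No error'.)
Step 4

Step 4 is incorrect due to a sign flip.
The step shows: -sin(u)
The correct value should be: sin(u)

Explanation: The sign of the whole expression was flipped: the term sin(u) was incorrectly written as -sin(u)
The later steps are derived from this incorrect expression, so the error originates in Step 4.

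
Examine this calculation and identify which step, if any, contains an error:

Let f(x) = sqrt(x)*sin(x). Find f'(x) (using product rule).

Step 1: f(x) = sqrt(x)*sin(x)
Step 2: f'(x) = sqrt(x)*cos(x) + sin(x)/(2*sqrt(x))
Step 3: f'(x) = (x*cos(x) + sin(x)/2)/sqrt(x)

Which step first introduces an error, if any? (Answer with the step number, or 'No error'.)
No error

All steps in this derivation are correct.
The final answer f'(x) = (x*cos(x) + sin(x)/2)/sqrt(x) is valid.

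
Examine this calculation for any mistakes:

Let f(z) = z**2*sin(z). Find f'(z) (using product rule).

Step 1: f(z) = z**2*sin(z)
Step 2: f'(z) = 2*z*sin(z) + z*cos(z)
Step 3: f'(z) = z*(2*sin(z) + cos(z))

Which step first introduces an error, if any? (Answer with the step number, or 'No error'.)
Step 2

Step 2 is incorrect due to a wrong exponent.
The step shows: 2*z*sin(z) + z*cos(z)
The correct value should be: z**2*cos(z) + 2*z*sin(z)

Explanation: The exponent 2 on z was incorrectly written as 1: the term z**2*cos(z) was incorrectly written as z*cos(z)
The later steps are derived from this incorrect expression, so the error originates in Step 2.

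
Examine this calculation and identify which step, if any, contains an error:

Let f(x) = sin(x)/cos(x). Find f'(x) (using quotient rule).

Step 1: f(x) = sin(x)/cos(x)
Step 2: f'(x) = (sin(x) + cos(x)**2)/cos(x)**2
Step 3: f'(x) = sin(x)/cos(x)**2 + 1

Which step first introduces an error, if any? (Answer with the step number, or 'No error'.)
Step 2

Step 2 is incorrect due to a wrong exponent.
The step shows: (sin(x) + cos(x)**2)/cos(x)**2
The correct value should be: (sin(x)**2 + cos(x)**2)/cos(x)**2

Explanation: The exponent 2 on sin(x) was incorrectly written as 1: the term (sin(x)**2 + cos(x)**2)/cos(x)**2 was incorrectly written as (sin(x) + cos(x)**2)/cos(x)**2
The later steps are derived from this incorrect expression, so the error originates in Step 2.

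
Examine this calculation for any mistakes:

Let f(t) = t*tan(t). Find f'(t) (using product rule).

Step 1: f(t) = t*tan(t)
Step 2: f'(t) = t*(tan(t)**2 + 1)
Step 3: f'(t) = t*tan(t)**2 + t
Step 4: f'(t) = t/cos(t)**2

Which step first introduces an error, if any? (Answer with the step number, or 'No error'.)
Step 2

Step 2 is incorrect due to a dropped term.
The step shows: t*(tan(t)**2 + 1)
The correct value should be: t*(tan(t)**2 + 1) + tan(t)

Explanation: A term was dropped: the term tan(t) was incorrectly omitted
The later steps are derived from this incorrect expression, so the error originates in Step 2.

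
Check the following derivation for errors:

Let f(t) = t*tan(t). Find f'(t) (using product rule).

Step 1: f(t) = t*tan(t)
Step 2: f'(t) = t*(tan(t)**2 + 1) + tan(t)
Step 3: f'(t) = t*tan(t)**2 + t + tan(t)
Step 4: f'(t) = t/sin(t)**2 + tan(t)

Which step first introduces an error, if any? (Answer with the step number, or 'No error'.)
Step 4

Step 4 is incorrect due to a wrong trig function.
The step shows: t/sin(t)**2 + tan(t)
The correct value should be: t/cos(t)**2 + tan(t)

Explanation: cos(t) was incorrectly written as sin(t): the term t/cos(t)**2 was incorrectly written as t/sin(t)**2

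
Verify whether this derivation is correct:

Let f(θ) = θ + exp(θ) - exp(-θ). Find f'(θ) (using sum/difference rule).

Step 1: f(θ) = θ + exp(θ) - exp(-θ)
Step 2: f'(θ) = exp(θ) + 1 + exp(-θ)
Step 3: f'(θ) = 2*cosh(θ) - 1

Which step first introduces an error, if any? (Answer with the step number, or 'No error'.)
Step 3

Step 3 is incorrect due to a sign flip.
The step shows: 2*cosh(θ) - 1
The correct value should be: 2*cosh(θ) + 1

Explanation: The sign of one term was flipped: the term 1 was incorrectly written as -1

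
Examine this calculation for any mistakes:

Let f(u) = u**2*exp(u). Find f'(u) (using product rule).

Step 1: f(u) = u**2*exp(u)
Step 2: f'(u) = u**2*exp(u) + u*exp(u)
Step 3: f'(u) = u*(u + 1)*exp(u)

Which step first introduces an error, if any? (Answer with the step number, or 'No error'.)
Step 2

Step 2 is incorrect due to a wrong coefficient.
The step shows: u**2*exp(u) + u*exp(u)
The correct value should be: u**2*exp(u) + 2*u*exp(u)

Explanation: The coefficient 2 was incorrectly written as 1: the term 2*u*exp(u) was incorrectly written as u*exp(u)
The later steps are derived from this incorrect expression, so the error originates in Step 2.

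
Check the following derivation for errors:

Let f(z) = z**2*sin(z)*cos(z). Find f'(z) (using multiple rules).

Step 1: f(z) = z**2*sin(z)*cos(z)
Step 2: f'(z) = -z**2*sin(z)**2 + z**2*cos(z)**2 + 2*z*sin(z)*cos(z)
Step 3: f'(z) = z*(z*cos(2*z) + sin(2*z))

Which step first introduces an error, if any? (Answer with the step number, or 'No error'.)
No error

All steps in this derivation are correct.
The final answer f'(z) = z*(z*cos(2*z) + sin(2*z)) is valid.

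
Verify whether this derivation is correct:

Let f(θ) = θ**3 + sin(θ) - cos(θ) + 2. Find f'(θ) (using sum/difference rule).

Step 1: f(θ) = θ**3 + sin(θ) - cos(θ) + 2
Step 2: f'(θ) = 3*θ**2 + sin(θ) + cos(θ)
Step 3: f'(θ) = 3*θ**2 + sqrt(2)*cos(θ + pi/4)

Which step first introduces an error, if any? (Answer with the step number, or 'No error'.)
Step 3

Step 3 is incorrect due to a wrong trig function.
The step shows: 3*θ**2 + sqrt(2)*cos(θ + pi/4)
The correct value should be: 3*θ**2 + sqrt(2)*sin(θ + pi/4)

Explanation: sin(θ + pi/4) was incorrectly written as cos(θ + pi/4): the term sqrt(2)*sin(θ + pi/4) was incorrectly written as sqrt(2)*cos(θ + pi/4)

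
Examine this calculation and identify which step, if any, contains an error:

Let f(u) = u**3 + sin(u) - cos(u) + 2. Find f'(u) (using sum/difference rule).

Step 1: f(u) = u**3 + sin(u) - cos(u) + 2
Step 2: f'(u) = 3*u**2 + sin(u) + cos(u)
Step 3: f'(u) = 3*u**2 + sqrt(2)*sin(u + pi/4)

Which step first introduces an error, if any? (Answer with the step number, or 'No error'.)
No error

All steps in this derivation are correct.
The final answer f'(u) = 3*u**2 + sqrt(2)*sin(u + pi/4) is valid.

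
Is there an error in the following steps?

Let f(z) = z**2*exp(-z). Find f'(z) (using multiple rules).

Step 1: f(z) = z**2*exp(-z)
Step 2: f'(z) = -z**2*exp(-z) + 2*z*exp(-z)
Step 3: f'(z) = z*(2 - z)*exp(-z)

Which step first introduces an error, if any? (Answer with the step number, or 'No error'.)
No error

All steps in this derivation are correct.
The final answer f'(z) = z*(2 - z)*exp(-z) is valid.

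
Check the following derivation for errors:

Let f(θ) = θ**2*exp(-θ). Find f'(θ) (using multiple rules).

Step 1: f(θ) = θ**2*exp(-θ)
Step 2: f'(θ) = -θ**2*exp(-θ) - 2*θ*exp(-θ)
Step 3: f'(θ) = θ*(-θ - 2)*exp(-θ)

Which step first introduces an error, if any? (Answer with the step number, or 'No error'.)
Step 2

Step 2 is incorrect due to a sign flip.
The step shows: -θ**2*exp(-θ) - 2*θ*exp(-θ)
The correct value should be: -θ**2*exp(-θ) + 2*θ*exp(-θ)

Explanation: The sign of one term was flipped: the term 2*θ*exp(-θ) was incorrectly written as -2*θ*exp(-θ)
The later steps are derived from this incorrect expression, so the error originates in Step 2.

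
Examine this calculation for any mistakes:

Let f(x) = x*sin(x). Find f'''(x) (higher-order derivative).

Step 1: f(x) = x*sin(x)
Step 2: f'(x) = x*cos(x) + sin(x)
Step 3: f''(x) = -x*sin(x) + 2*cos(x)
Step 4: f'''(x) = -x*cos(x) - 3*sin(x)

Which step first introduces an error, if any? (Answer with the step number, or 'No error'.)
No error

All steps in this derivation are correct.
The final answer f'''(x) = -x*cos(x) - 3*sin(x) is valid.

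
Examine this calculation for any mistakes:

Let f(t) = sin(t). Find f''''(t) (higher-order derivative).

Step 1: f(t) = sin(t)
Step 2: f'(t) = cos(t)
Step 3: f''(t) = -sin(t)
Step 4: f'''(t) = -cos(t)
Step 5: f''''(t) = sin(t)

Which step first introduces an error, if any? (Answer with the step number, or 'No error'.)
No error

All steps in this derivation are correct.
The final answer f''''(t) = sin(t) is valid.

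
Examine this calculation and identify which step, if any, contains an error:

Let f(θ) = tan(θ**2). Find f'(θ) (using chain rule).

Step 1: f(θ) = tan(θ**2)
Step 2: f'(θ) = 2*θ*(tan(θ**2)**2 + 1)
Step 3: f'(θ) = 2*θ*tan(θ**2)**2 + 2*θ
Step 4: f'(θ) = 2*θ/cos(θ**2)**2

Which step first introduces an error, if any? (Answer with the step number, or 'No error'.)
No error

All steps in this derivation are correct.
The final answer f'(θ) = 2*θ/cos(θ**2)**2 is valid.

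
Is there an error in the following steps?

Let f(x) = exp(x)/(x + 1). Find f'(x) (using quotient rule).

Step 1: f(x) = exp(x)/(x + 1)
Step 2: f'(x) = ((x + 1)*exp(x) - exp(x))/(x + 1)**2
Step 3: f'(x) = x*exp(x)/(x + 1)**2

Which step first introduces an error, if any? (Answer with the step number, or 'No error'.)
No error

All steps in this derivation are correct.
The final answer f'(x) = x*exp(x)/(x + 1)**2 is valid.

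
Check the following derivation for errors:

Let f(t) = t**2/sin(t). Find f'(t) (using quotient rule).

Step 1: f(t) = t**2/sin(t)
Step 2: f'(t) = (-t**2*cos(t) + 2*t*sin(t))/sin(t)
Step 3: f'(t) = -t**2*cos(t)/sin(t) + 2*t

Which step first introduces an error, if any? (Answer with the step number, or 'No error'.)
Step 2

Step 2 is incorrect due to a wrong exponent.
The step shows: (-t**2*cos(t) + 2*t*sin(t))/sin(t)
The correct value should be: (-t**2*cos(t) + 2*t*sin(t))/sin(t)**2

Explanation: The exponent -2 on sin(t) was incorrectly written as -1: the term (-t**2*cos(t) + 2*t*sin(t))/sin(t)**2 was incorrectly written as (-t**2*cos(t) + 2*t*sin(t))/sin(t)
The later steps are derived from this incorrect expression, so the error originates in Step 2.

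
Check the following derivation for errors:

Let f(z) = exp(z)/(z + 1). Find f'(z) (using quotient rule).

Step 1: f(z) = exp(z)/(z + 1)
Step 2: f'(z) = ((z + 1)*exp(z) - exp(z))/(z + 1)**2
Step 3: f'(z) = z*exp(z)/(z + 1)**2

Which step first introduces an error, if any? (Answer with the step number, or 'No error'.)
No error

All steps in this derivation are correct.
The final answer f'(z) = z*exp(z)/(z + 1)**2 is valid.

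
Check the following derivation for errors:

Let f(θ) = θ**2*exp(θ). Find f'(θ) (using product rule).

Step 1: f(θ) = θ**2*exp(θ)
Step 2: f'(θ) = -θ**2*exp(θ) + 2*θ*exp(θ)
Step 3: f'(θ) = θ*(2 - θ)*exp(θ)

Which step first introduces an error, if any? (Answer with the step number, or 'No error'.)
Step 2

Step 2 is incorrect due to a sign flip.
The step shows: -θ**2*exp(θ) + 2*θ*exp(θ)
The correct value should be: θ**2*exp(θ) + 2*θ*exp(θ)

Explanation: The sign of one term was flipped: the term θ**2*exp(θ) was incorrectly written as -θ**2*exp(θ)
The later steps are derived from this incorrect expression, so the error originates in Step 2.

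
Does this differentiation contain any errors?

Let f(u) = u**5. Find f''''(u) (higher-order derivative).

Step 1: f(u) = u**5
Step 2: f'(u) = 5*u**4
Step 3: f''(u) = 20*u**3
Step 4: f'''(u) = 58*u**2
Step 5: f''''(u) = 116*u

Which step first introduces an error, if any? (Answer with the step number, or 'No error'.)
Step 4

Step 4 is incorrect due to a wrong coefficient.
The step shows: 58*u**2
The correct value should be: 60*u**2

Explanation: The coefficient 60 was incorrectly written as 58: the term 60*u**2 was incorrectly written as 58*u**2
The later steps are derived from this incorrect expression, so the error originates in Step 4.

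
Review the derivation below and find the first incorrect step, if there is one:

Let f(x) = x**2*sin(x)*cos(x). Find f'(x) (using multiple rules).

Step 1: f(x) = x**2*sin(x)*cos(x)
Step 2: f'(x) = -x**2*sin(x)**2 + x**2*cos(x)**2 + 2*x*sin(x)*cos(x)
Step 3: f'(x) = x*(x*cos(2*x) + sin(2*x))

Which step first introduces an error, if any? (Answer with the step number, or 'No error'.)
No error

All steps in this derivation are correct.
The final answer f'(x) = x*(x*cos(2*x) + sin(2*x)) is valid.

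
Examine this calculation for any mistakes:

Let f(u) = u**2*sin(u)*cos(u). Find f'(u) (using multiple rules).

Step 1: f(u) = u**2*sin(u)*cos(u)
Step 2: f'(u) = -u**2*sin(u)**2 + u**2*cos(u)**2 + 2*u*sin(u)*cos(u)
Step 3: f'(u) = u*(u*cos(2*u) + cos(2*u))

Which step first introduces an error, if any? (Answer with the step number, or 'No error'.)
Step 3

Step 3 is incorrect due to a wrong trig function.
The step shows: u*(u*cos(2*u) + cos(2*u))
The correct value should be: u*(u*cos(2*u) + sin(2*u))

Explanation: sin(2*u) was incorrectly written as cos(2*u): the term u*(u*cos(2*u) + sin(2*u)) was incorrectly written as u*(u*cos(2*u) + cos(2*u))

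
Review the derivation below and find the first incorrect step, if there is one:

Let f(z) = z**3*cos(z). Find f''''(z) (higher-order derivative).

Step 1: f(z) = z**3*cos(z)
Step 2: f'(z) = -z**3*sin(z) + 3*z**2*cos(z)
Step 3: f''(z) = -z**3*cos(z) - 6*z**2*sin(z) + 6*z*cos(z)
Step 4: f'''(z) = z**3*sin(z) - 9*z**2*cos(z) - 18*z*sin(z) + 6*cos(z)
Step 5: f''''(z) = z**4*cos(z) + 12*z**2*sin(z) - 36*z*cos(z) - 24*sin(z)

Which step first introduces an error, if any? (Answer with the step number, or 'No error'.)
Step 5

Step 5 is incorrect due to a wrong exponent.
The step shows: z**4*cos(z) + 12*z**2*sin(z) - 36*z*cos(z) - 24*sin(z)
The correct value should be: z**3*cos(z) + 12*z**2*sin(z) - 36*z*cos(z) - 24*sin(z)

Explanation: The exponent 3 on z was incorrectly written as 4: the term z**3*cos(z) was incorrectly written as z**4*cos(z)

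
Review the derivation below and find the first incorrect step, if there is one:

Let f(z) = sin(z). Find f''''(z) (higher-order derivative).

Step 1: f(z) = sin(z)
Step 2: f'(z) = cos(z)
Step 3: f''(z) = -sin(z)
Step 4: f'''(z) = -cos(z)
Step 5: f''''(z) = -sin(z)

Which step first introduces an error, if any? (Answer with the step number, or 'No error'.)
Step 5

Step 5 is incorrect due to a sign flip.
The step shows: -sin(z)
The correct value should be: sin(z)

Explanation: The sign of the whole expression was flipped: the term sin(z) was incorrectly written as -sin(z)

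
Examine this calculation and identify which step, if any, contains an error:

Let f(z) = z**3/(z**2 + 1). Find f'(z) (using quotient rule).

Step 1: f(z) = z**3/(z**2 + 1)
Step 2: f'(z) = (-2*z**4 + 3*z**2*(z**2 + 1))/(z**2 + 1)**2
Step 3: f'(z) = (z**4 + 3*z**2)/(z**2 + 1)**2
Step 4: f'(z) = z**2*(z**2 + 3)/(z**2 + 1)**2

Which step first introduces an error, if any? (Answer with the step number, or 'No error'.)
No error

All steps in this derivation are correct.
The final answer f'(z) = z**2*(z**2 + 3)/(z**2 + 1)**2 is valid.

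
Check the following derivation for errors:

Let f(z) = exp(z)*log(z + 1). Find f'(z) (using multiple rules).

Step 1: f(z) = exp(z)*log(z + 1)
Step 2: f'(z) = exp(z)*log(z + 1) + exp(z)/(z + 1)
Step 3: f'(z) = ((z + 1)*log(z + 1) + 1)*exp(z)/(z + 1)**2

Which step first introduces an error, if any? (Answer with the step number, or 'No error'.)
Step 3

Step 3 is incorrect due to a wrong exponent.
The step shows: ((z + 1)*log(z + 1) + 1)*exp(z)/(z + 1)**2
The correct value should be: ((z + 1)*log(z + 1) + 1)*exp(z)/(z + 1)

Explanation: The exponent -1 on z + 1 was incorrectly written as -2: the term ((z + 1)*log(z + 1) + 1)*exp(z)/(z + 1) was incorrectly written as ((z + 1)*log(z + 1) + 1)*exp(z)/(z + 1)**2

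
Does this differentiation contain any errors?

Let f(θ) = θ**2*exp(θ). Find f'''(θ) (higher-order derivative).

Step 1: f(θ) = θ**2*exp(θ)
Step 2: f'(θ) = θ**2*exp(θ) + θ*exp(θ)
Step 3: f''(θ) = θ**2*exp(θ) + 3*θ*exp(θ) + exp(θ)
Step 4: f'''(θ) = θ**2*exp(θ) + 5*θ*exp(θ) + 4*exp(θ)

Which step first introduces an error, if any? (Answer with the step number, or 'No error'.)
Step 2

Step 2 is incorrect due to a wrong coefficient.
The step shows: θ**2*exp(θ) + θ*exp(θ)
The correct value should be: θ**2*exp(θ) + 2*θ*exp(θ)

Explanation: The coefficient 2 was incorrectly written as 1: the term 2*θ*exp(θ) was incorrectly written as θ*exp(θ)
The later steps are derived from this incorrect expression, so the error originates in Step 2.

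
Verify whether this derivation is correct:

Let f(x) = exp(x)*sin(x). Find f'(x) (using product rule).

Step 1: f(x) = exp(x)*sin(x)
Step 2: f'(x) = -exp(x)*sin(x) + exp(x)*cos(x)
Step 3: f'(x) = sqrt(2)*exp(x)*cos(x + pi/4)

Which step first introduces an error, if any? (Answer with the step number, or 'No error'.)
Step 2

Step 2 is incorrect due to a sign flip.
The step shows: -exp(x)*sin(x) + exp(x)*cos(x)
The correct value should be: exp(x)*sin(x) + exp(x)*cos(x)

Explanation: The sign of one term was flipped: the term exp(x)*sin(x) was incorrectly written as -exp(x)*sin(x)
The later steps are derived from this incorrect expression, so the error originates in Step 2.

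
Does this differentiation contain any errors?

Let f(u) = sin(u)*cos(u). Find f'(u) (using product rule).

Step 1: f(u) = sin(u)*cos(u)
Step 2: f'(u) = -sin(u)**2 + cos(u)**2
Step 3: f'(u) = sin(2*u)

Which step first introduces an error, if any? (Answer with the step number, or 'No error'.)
Step 3

Step 3 is incorrect due to a wrong trig function.
The step shows: sin(2*u)
The correct value should be: cos(2*u)

Explanation: cos(2*u) was incorrectly written as sin(2*u): the term cos(2*u) was incorrectly written as sin(2*u)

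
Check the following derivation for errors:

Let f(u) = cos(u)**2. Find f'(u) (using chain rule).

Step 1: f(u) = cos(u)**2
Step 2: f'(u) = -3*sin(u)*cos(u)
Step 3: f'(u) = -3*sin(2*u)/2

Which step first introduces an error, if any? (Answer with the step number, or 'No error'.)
Step 2

Step 2 is incorrect due to a wrong coefficient.
The step shows: -3*sin(u)*cos(u)
The correct value should be: -2*sin(u)*cos(u)

Explanation: The coefficient -2 was incorrectly written as -3: the term -2*sin(u)*cos(u) was incorrectly written as -3*sin(u)*cos(u)
The later steps are derived from this incorrect expression, so the error originates in Step 2.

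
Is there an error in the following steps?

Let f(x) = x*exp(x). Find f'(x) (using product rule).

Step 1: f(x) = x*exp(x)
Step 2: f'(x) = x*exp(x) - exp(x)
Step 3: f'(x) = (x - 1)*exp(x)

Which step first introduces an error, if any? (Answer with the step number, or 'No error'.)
Step 2

Step 2 is incorrect due to a sign flip.
The step shows: x*exp(x) - exp(x)
The correct value should be: x*exp(x) + exp(x)

Explanation: The sign of one term was flipped: the term exp(x) was incorrectly written as -exp(x)
The later steps are derived from this incorrect expression, so the error originates in Step 2.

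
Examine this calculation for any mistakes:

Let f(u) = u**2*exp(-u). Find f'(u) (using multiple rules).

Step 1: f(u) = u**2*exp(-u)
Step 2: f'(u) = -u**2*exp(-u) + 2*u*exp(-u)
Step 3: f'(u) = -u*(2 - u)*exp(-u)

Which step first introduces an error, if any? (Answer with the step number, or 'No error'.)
Step 3

Step 3 is incorrect due to a sign flip.
The step shows: -u*(2 - u)*exp(-u)
The correct value should be: u*(2 - u)*exp(-u)

Explanation: The sign of the whole expression was flipped: the term u*(2 - u)*exp(-u) was incorrectly written as -u*(2 - u)*exp(-u)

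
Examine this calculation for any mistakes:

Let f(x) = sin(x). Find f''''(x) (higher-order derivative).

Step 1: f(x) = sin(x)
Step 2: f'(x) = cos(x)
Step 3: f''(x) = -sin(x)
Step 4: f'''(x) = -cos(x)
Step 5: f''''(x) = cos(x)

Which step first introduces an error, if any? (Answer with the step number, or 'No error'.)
Step 5

Step 5 is incorrect due to a wrong trig function.
The step shows: cos(x)
The correct value should be: sin(x)

Explanation: sin(x) was incorrectly written as cos(x): the term sin(x) was incorrectly written as cos(x)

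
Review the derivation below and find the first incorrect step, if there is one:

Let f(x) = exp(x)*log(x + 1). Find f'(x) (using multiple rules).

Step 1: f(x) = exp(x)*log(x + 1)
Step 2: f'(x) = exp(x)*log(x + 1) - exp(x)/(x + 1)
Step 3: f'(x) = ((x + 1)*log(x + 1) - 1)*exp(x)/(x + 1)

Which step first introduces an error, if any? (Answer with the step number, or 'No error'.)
Step 2

Step 2 is incorrect due to a sign flip.
The step shows: exp(x)*log(x + 1) - exp(x)/(x + 1)
The correct value should be: exp(x)*log(x + 1) + exp(x)/(x + 1)

Explanation: The sign of one term was flipped: the term exp(x)/(x + 1) was incorrectly written as -exp(x)/(x + 1)
The later steps are derived from this incorrect expression, so the error originates in Step 2.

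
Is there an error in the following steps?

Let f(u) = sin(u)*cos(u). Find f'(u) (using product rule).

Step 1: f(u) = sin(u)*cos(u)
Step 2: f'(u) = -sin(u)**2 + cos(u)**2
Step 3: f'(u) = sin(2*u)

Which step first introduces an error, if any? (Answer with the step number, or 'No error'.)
Step 3

Step 3 is incorrect due to a wrong trig function.
The step shows: sin(2*u)
The correct value should be: cos(2*u)

Explanation: cos(2*u) was incorrectly written as sin(2*u): the term cos(2*u) was incorrectly written as sin(2*u)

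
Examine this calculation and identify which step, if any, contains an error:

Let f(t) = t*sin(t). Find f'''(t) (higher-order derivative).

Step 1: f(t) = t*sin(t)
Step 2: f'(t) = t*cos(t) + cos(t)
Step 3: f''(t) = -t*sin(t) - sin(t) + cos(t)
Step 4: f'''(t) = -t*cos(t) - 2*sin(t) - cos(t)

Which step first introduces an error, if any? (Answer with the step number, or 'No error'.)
Step 2

Step 2 is incorrect due to a wrong trig function.
The step shows: t*cos(t) + cos(t)
The correct value should be: t*cos(t) + sin(t)

Explanation: sin(t) was incorrectly written as cos(t): the term sin(t) was incorrectly written as cos(t)
The later steps are derived from this incorrect expression, so the error originates in Step 2.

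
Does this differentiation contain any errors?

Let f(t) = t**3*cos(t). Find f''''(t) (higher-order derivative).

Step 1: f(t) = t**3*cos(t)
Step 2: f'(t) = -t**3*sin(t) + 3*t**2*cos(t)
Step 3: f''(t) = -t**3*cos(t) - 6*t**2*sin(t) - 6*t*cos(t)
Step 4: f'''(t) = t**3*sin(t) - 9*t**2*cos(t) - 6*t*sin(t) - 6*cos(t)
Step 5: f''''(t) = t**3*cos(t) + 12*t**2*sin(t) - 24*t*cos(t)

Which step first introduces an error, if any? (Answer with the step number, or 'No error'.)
Step 3

Step 3 is incorrect due to a sign flip.
The step shows: -t**3*cos(t) - 6*t**2*sin(t) - 6*t*cos(t)
The correct value should be: -t**3*cos(t) - 6*t**2*sin(t) + 6*t*cos(t)

Explanation: The sign of one term was flipped: the term 6*t*cos(t) was incorrectly written as -6*t*cos(t)
The later steps are derived from this incorrect expression, so the error originates in Step 3.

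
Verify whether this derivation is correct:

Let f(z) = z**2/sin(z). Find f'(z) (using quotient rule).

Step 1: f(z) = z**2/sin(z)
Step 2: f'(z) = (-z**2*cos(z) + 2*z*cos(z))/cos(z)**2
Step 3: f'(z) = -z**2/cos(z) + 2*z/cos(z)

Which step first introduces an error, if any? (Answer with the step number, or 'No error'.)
Step 2

Step 2 is incorrect due to a wrong trig function.
The step shows: (-z**2*cos(z) + 2*z*cos(z))/cos(z)**2
The correct value should be: (-z**2*cos(z) + 2*z*sin(z))/sin(z)**2

Explanation: sin(z) was incorrectly written as cos(z): the term (-z**2*cos(z) + 2*z*sin(z))/sin(z)**2 was incorrectly written as (-z**2*cos(z) + 2*z*cos(z))/cos(z)**2
The later steps are derived from this incorrect expression, so the error originates in Step 2.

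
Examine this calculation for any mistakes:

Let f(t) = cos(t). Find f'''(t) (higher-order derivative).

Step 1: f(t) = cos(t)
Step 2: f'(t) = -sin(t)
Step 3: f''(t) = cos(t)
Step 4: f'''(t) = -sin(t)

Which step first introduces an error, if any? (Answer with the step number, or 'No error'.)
Step 3

Step 3 is incorrect due to a sign flip.
The step shows: cos(t)
The correct value should be: -cos(t)

Explanation: The sign of the whole expression was flipped: the term -cos(t) was incorrectly written as cos(t)
The later steps are derived from this incorrect expression, so the error originates in Step 3.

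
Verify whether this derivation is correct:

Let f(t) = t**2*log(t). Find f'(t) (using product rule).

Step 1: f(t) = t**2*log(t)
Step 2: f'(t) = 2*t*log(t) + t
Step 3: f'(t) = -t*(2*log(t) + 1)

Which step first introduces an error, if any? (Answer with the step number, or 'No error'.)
Step 3

Step 3 is incorrect due to a sign flip.
The step shows: -t*(2*log(t) + 1)
The correct value should be: t*(2*log(t) + 1)

Explanation: The sign of the whole expression was flipped: the term t*(2*log(t) + 1) was incorrectly written as -t*(2*log(t) + 1)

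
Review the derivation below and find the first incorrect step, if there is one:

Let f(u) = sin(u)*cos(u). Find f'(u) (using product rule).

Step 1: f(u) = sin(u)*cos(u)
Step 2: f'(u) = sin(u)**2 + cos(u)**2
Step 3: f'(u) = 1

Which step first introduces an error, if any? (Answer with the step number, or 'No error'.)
Step 2

Step 2 is incorrect due to a sign flip.
The step shows: sin(u)**2 + cos(u)**2
The correct value should be: -sin(u)**2 + cos(u)**2

Explanation: The sign of one term was flipped: the term -sin(u)**2 was incorrectly written as sin(u)**2
The later steps are derived from this incorrect expression, so the error originates in Step 2.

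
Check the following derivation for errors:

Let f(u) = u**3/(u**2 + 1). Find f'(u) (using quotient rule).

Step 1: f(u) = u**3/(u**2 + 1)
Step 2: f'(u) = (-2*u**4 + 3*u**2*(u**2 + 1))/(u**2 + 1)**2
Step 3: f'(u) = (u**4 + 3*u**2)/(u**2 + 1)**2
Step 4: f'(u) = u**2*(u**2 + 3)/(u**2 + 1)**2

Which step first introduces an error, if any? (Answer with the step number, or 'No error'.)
No error

All steps in this derivation are correct.
The final answer f'(u) = u**2*(u**2 + 3)/(u**2 + 1)**2 is valid.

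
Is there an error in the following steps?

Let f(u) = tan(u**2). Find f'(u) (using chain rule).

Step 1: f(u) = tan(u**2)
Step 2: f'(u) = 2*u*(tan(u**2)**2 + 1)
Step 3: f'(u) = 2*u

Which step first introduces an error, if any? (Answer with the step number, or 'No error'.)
Step 3

Step 3 is incorrect due to a dropped term.
The step shows: 2*u
The correct value should be: 2*u*tan(u**2)**2 + 2*u

Explanation: A term was dropped: the term 2*u*tan(u**2)**2 was incorrectly omitted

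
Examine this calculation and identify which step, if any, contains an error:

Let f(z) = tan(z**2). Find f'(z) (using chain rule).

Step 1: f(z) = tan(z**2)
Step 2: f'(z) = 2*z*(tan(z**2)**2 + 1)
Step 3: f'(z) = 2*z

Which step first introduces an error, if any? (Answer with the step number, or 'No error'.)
Step 3

Step 3 is incorrect due to a dropped term.
The step shows: 2*z
The correct value should be: 2*z*tan(z**2)**2 + 2*z

Explanation: A term was dropped: the term 2*z*tan(z**2)**2 was incorrectly omitted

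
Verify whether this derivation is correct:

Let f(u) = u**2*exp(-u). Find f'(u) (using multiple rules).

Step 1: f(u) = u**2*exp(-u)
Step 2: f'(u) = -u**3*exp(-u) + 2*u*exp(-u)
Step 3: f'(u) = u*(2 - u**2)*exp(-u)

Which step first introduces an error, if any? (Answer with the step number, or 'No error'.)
Step 2

Step 2 is incorrect due to a wrong exponent.
The step shows: -u**3*exp(-u) + 2*u*exp(-u)
The correct value should be: -u**2*exp(-u) + 2*u*exp(-u)

Explanation: The exponent 2 on u was incorrectly written as 3: the term -u**2*exp(-u) was incorrectly written as -u**3*exp(-u)
The later steps are derived from this incorrect expression, so the error originates in Step 2.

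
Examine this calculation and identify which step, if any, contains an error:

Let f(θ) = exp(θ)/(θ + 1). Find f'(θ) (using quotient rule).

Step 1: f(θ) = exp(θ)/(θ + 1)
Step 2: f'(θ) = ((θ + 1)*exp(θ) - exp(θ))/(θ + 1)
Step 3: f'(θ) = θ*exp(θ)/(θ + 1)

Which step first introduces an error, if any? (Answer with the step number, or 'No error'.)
Step 2

Step 2 is incorrect due to a wrong exponent.
The step shows: ((θ + 1)*exp(θ) - exp(θ))/(θ + 1)
The correct value should be: ((θ + 1)*exp(θ) - exp(θ))/(θ + 1)**2

Explanation: The exponent -2 on θ + 1 was incorrectly written as -1: the term ((θ + 1)*exp(θ) - exp(θ))/(θ + 1)**2 was incorrectly written as ((θ + 1)*exp(θ) - exp(θ))/(θ + 1)
The later steps are derived from this incorrect expression, so the error originates in Step 2.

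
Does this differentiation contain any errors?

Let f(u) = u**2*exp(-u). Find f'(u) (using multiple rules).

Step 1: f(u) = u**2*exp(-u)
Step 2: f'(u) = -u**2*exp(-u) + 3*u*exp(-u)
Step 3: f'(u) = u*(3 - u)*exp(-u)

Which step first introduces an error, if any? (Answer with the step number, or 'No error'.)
Step 2

Step 2 is incorrect due to a wrong coefficient.
The step shows: -u**2*exp(-u) + 3*u*exp(-u)
The correct value should be: -u**2*exp(-u) + 2*u*exp(-u)

Explanation: The coefficient 2 was incorrectly written as 3: the term 2*u*exp(-u) was incorrectly written as 3*u*exp(-u)
The later steps are derived from this incorrect expression, so the error originates in Step 2.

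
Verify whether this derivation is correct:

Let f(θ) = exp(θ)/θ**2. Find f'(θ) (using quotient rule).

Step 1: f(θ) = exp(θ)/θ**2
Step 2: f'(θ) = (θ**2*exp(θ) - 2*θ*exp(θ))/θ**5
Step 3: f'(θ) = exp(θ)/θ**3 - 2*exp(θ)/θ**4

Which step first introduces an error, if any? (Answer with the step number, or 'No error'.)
Step 2

Step 2 is incorrect due to a wrong exponent.
The step shows: (θ**2*exp(θ) - 2*θ*exp(θ))/θ**5
The correct value should be: (θ**2*exp(θ) - 2*θ*exp(θ))/θ**4

Explanation: The exponent -4 on θ was incorrectly written as -5: the term (θ**2*exp(θ) - 2*θ*exp(θ))/θ**4 was incorrectly written as (θ**2*exp(θ) - 2*θ*exp(θ))/θ**5
The later steps are derived from this incorrect expression, so the error originates in Step 2.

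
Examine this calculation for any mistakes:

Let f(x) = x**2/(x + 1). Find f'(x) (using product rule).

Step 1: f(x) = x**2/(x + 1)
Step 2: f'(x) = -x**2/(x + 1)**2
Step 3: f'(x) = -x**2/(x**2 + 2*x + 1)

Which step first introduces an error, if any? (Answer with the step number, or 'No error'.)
Step 2

Step 2 is incorrect due to a dropped term.
The step shows: -x**2/(x + 1)**2
The correct value should be: -x**2/(x + 1)**2 + 2*x/(x + 1)

Explanation: A term was dropped: the term 2*x/(x + 1) was incorrectly omitted
The later steps are derived from this incorrect expression, so the error originates in Step 2.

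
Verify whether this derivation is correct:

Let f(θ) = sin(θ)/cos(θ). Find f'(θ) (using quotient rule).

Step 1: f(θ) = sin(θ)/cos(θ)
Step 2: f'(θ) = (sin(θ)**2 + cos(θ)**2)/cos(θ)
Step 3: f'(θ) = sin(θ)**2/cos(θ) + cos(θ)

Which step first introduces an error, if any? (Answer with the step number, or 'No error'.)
Step 2

Step 2 is incorrect due to a wrong exponent.
The step shows: (sin(θ)**2 + cos(θ)**2)/cos(θ)
The correct value should be: (sin(θ)**2 + cos(θ)**2)/cos(θ)**2

Explanation: The exponent -2 on cos(θ) was incorrectly written as -1: the term (sin(θ)**2 + cos(θ)**2)/cos(θ)**2 was incorrectly written as (sin(θ)**2 + cos(θ)**2)/cos(θ)
The later steps are derived from this incorrect expression, so the error originates in Step 2.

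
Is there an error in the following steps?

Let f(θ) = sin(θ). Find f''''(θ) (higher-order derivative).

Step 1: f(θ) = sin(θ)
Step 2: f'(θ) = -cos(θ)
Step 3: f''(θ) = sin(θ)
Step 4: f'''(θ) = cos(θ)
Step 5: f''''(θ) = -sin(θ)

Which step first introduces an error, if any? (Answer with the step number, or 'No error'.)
Step 2

Step 2 is incorrect due to a sign flip.
The step shows: -cos(θ)
The correct value should be: cos(θ)

Explanation: The sign of the whole expression was flipped: the term cos(θ) was incorrectly written as -cos(θ)
The later steps are derived from this incorrect expression, so the error originates in Step 2.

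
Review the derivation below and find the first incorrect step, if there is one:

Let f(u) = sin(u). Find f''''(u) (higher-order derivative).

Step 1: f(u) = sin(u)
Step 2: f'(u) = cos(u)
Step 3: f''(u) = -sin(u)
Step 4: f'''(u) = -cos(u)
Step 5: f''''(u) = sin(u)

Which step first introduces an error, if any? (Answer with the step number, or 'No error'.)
No error

All steps in this derivation are correct.
The final answer f''''(u) = sin(u) is valid.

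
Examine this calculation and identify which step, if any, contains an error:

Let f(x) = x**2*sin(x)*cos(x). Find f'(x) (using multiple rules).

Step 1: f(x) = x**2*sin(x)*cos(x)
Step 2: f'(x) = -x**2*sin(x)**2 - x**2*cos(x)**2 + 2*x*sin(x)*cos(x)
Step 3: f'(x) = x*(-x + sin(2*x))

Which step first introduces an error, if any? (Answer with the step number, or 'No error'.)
Step 2

Step 2 is incorrect due to a sign flip.
The step shows: -x**2*sin(x)**2 - x**2*cos(x)**2 + 2*x*sin(x)*cos(x)
The correct value should be: -x**2*sin(x)**2 + x**2*cos(x)**2 + 2*x*sin(x)*cos(x)

Explanation: The sign of one term was flipped: the term x**2*cos(x)**2 was incorrectly written as -x**2*cos(x)**2
The later steps are derived from this incorrect expression, so the error originates in Step 2.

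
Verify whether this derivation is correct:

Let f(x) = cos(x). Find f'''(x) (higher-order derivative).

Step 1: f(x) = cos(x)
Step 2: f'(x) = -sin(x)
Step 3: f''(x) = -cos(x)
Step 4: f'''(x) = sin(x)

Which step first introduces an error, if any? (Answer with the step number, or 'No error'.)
No error

All steps in this derivation are correct.
The final answer f'''(x) = sin(x) is valid.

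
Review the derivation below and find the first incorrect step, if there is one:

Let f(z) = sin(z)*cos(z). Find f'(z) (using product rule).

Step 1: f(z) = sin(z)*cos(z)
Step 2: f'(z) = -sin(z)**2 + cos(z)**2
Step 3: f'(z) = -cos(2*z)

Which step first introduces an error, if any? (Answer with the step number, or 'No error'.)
Step 3

Step 3 is incorrect due to a sign flip.
The step shows: -cos(2*z)
The correct value should be: cos(2*z)

Explanation: The sign of the whole expression was flipped: the term cos(2*z) was incorrectly written as -cos(2*z)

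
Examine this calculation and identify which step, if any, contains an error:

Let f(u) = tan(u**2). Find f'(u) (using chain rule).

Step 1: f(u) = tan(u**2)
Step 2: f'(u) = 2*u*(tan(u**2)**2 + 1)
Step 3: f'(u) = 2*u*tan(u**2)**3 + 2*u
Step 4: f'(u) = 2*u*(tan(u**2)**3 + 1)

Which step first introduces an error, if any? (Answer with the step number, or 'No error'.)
Step 3

Step 3 is incorrect due to a wrong exponent.
The step shows: 2*u*tan(u**2)**3 + 2*u
The correct value should be: 2*u*tan(u**2)**2 + 2*u

Explanation: The exponent 2 on tan(u**2) was incorrectly written as 3: the term 2*u*tan(u**2)**2 was incorrectly written as 2*u*tan(u**2)**3
The later steps are derived from this incorrect expression, so the error originates in Step 3.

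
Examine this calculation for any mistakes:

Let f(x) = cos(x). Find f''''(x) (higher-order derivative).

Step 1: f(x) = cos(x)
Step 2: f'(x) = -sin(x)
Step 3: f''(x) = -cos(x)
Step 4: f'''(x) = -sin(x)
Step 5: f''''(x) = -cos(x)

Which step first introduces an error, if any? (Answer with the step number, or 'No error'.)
Step 4

Step 4 is incorrect due to a sign flip.
The step shows: -sin(x)
The correct value should be: sin(x)

Explanation: The sign of the whole expression was flipped: the term sin(x) was incorrectly written as -sin(x)
The later steps are derived from this incorrect expression, so the error originates in Step 4.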